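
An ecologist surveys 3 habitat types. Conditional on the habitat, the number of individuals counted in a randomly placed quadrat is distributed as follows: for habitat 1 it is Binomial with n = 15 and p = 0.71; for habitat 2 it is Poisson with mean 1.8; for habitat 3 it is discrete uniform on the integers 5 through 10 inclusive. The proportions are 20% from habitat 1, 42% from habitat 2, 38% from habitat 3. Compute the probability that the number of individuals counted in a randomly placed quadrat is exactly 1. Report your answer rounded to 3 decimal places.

Conditional on each habitat, P(X = 1): 1: 3.169e-07; 2: 0.297538; 3: 0.
By total probability, P(X = 1) = 0.2·3.169e-07 + 0.42·0.297538 + 0.38·0 = 0.124966.

0.125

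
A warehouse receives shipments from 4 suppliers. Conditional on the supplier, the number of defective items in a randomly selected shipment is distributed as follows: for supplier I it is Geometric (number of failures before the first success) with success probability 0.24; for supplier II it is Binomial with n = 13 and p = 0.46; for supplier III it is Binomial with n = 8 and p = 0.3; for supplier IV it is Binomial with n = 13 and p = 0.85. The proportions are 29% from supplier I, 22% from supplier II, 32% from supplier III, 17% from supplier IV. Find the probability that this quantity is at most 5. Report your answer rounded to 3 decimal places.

0.638

Conditional on each supplier, P(X ≤ 5): I: 0.8073; II: 0.398136; III: 0.988708; IV: 0.000161765.
By total probability, P(X ≤ 5) = 0.29·0.8073 + 0.22·0.398136 + 0.32·0.988708 + 0.17·0.000161765 = 0.638121.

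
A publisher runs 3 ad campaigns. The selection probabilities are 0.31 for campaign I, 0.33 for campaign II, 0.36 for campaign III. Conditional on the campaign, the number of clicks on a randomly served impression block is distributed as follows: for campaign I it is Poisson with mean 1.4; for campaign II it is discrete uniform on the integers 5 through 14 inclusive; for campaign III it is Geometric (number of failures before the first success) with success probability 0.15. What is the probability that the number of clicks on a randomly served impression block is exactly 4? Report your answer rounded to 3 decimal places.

0.040

Conditional on each campaign, P(X = 4): I: 0.039472; II: 0; III: 0.0783009.
By total probability, P(X = 4) = 0.31·0.039472 + 0.33·0 + 0.36·0.0783009 = 0.0404246.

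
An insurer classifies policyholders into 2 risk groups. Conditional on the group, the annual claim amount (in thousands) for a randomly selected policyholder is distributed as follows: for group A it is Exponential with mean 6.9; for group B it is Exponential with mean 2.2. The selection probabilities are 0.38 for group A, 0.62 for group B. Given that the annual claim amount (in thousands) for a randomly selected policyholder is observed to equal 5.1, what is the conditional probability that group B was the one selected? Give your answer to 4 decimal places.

0.5134

Likelihoods f(5.1 | ·): A: 0.0692071; B: 0.0447511.
Posterior ∝ prior × likelihood. Numerator for B: 0.62·0.0447511 = 0.0277457.
Normalizing constant: 0.38·0.0692071 + 0.62·0.0447511 = 0.0540444.
P(B | observation) = 0.0277457 / 0.0540444 = 0.513387.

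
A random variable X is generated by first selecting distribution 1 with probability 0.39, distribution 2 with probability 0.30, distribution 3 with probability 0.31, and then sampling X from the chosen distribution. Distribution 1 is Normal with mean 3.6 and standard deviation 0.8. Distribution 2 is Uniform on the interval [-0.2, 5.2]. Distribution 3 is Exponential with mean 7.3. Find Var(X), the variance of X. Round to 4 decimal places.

21.4379

Per component, 1: μ=3.6, E[X²]=13.6; 2: μ=2.5, E[X²]=8.68; 3: μ=7.3, E[X²]=106.58.
E[X] = 0.39·3.6 + 0.3·2.5 + 0.31·7.3 = 4.417.
E[X²] = 0.39·13.6 + 0.3·8.68 + 0.31·106.58 = 40.9478.
Var(X) = E[X²] − (E[X])² = 40.9478 − 19.5099 = 21.4379.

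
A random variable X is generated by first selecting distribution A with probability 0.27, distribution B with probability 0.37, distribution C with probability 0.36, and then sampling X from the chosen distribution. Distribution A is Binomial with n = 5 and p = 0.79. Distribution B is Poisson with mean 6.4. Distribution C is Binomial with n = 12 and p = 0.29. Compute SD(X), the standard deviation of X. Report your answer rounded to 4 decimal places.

2.2887

Per component, A: μ=3.95, E[X²]=16.432; B: μ=6.4, E[X²]=47.36; C: μ=3.48, E[X²]=14.5812.
E[X] = 0.27·3.95 + 0.37·6.4 + 0.36·3.48 = 4.6873.
E[X²] = 0.27·16.432 + 0.37·47.36 + 0.36·14.5812 = 27.2091.
Var(X) = E[X²] − (E[X])² = 27.2091 − 21.9708 = 5.23829.
SD(X) = √5.23829 = 2.28873.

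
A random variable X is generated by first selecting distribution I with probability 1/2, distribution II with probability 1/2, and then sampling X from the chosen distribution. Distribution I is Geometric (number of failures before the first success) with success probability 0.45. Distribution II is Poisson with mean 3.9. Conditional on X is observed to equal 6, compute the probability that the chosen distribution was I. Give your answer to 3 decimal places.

Likelihoods P(X=6 | ·): I: 0.0124563; II: 0.0989251.
Posterior ∝ prior × likelihood. Numerator for I: 0.5·0.0124563 = 0.00622814.
Normalizing constant: 0.5·0.0124563 + 0.5·0.0989251 = 0.0556907.
P(I | observation) = 0.00622814 / 0.0556907 = 0.111835.

0.112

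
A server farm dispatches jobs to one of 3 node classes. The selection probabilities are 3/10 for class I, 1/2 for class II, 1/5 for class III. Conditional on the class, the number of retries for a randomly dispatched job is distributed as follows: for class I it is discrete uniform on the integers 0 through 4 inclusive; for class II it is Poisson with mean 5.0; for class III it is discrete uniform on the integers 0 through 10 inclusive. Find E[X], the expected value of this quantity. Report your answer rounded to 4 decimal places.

Component means — I: 2; II: 5; III: 5.
E[X] = 0.3·2 + 0.5·5 + 0.2·5 = 4.1.

4.1000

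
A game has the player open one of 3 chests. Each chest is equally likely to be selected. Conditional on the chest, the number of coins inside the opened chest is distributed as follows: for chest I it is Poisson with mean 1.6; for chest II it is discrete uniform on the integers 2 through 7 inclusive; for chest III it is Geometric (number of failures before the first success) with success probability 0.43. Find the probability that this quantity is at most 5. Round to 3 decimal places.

0.875

Conditional on each chest, P(X ≤ 5): I: 0.99396; II: 0.666667; III: 0.965704.
By total probability, P(X ≤ 5) = 0.333333·0.99396 + 0.333333·0.666667 + 0.333333·0.965704 = 0.875443.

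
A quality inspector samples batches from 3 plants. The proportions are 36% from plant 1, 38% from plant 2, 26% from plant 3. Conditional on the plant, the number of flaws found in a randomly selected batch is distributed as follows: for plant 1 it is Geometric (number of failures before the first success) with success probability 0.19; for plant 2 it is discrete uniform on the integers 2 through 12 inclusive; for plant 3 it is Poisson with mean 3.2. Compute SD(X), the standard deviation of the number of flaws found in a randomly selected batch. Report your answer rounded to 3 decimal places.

3.907

Per component, 1: μ=4.26316, E[X²]=40.6122; 2: μ=7, E[X²]=59; 3: μ=3.2, E[X²]=13.44.
E[X] = 0.36·4.26316 + 0.38·7 + 0.26·3.2 = 5.02674.
E[X²] = 0.36·40.6122 + 0.38·59 + 0.26·13.44 = 40.5348.
Var(X) = E[X²] − (E[X])² = 40.5348 − 25.2681 = 15.2667.
SD(X) = √15.2667 = 3.90726.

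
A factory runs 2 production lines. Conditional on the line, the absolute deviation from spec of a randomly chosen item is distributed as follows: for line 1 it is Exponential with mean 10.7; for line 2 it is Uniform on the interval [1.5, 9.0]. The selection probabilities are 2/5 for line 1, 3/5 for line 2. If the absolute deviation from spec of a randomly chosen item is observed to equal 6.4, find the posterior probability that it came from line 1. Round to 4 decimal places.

0.2044

Likelihoods f(6.4 | ·): 1: 0.0513868; 2: 0.133333.
Posterior ∝ prior × likelihood. Numerator for 1: 0.4·0.0513868 = 0.0205547.
Normalizing constant: 0.4·0.0513868 + 0.6·0.133333 = 0.100555.
P(1 | observation) = 0.0205547 / 0.100555 = 0.204413.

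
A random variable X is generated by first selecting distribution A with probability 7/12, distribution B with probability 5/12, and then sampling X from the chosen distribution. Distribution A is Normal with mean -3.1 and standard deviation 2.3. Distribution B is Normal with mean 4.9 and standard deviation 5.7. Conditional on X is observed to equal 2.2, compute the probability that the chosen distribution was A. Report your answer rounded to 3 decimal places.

0.214

Likelihoods f(2.2 | ·): A: 0.0121934; B: 0.0625623.
Posterior ∝ prior × likelihood. Numerator for A: 0.583333·0.0121934 = 0.00711284.
Normalizing constant: 0.583333·0.0121934 + 0.416667·0.0625623 = 0.0331804.
P(A | observation) = 0.00711284 / 0.0331804 = 0.214368.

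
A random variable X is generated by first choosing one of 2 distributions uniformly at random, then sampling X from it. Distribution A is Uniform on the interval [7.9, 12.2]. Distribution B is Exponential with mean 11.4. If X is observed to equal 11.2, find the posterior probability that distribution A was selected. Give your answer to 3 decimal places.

0.876

Likelihoods f(11.2 | ·): A: 0.232558; B: 0.0328413.
Posterior ∝ prior × likelihood. Numerator for A: 0.5·0.232558 = 0.116279.
Normalizing constant: 0.5·0.232558 + 0.5·0.0328413 = 0.1327.
P(A | observation) = 0.116279 / 0.1327 = 0.876257.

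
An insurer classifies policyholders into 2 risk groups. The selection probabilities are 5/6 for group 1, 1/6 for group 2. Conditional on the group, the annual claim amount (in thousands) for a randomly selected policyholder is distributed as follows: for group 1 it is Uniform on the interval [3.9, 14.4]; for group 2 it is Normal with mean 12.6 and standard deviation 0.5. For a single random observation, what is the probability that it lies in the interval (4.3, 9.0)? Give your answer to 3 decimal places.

Conditional on each group, P(4.3 < X < 9.0): 1: 0.447619; 2: 3.01037e-13.
By total probability, P(4.3 < X < 9.0) = 0.833333·0.447619 + 0.166667·3.01037e-13 = 0.373016.

0.373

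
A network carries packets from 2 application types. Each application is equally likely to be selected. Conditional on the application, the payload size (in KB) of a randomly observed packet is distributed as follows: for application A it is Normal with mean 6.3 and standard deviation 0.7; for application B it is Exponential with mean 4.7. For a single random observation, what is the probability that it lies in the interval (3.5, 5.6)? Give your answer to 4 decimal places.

0.1649

Conditional on each application, P(3.5 < X < 5.6): A: 0.158624; B: 0.171117.
By total probability, P(3.5 < X < 5.6) = 0.5·0.158624 + 0.5·0.171117 = 0.16487.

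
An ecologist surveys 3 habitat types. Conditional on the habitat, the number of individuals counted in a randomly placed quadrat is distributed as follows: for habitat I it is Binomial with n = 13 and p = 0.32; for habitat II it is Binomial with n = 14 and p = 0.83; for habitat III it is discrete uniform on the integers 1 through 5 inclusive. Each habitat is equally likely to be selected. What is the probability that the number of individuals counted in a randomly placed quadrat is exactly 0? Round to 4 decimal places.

Conditional on each habitat, P(X = 0): I: 0.00664685; II: 1.68378e-11; III: 0.
By total probability, P(X = 0) = 0.333333·0.00664685 + 0.333333·1.68378e-11 + 0.333333·0 = 0.00221562.

0.0022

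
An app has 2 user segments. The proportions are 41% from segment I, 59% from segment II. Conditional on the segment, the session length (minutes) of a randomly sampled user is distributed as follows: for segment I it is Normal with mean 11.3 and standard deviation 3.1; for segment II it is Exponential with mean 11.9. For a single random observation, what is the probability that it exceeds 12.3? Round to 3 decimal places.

Conditional on each segment, P(X > 12.3): I: 0.373506; II: 0.355719.
By total probability, P(X > 12.3) = 0.41·0.373506 + 0.59·0.355719 = 0.363012.

0.363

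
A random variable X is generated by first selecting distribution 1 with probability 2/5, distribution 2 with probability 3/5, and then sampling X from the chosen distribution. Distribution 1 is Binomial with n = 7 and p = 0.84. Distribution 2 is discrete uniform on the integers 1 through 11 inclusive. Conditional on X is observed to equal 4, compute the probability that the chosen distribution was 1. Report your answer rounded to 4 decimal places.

Likelihoods P(X=4 | ·): 1: 0.0713748; 2: 0.0909091.
Posterior ∝ prior × likelihood. Numerator for 1: 0.4·0.0713748 = 0.0285499.
Normalizing constant: 0.4·0.0713748 + 0.6·0.0909091 = 0.0830954.
P(1 | observation) = 0.0285499 / 0.0830954 = 0.34358.

0.3436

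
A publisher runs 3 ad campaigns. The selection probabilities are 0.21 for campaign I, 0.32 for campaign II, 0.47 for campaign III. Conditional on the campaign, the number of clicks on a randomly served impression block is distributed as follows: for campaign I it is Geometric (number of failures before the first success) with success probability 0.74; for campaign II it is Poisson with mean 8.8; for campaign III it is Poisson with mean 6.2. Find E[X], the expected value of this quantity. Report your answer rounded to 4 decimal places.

5.8038

Component means — I: 0.351351; II: 8.8; III: 6.2.
E[X] = 0.21·0.351351 + 0.32·8.8 + 0.47·6.2 = 5.80378.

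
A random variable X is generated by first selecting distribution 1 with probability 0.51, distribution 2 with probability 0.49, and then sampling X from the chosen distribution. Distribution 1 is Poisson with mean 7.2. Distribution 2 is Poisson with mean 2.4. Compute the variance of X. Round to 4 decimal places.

Per component, 1: μ=7.2, E[X²]=59.04; 2: μ=2.4, E[X²]=8.16.
E[X] = 0.51·7.2 + 0.49·2.4 = 4.848.
E[X²] = 0.51·59.04 + 0.49·8.16 = 34.1088.
Var(X) = E[X²] − (E[X])² = 34.1088 − 23.5031 = 10.6057.

10.6057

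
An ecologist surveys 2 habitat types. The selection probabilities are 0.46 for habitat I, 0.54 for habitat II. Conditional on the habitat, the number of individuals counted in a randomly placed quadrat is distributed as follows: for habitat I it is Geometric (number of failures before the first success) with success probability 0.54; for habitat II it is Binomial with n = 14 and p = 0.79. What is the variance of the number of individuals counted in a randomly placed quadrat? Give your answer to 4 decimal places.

Per component, I: μ=0.851852, E[X²]=2.30316; II: μ=11.06, E[X²]=124.646.
E[X] = 0.46·0.851852 + 0.54·11.06 = 6.36425.
E[X²] = 0.46·2.30316 + 0.54·124.646 = 68.3684.
Var(X) = E[X²] − (E[X])² = 68.3684 − 40.5037 = 27.8647.

27.8647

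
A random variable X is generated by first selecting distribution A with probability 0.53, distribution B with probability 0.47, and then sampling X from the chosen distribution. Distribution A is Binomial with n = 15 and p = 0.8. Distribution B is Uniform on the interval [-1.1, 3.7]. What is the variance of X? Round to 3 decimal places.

Per component, A: μ=12, E[X²]=146.4; B: μ=1.3, E[X²]=3.61.
E[X] = 0.53·12 + 0.47·1.3 = 6.971.
E[X²] = 0.53·146.4 + 0.47·3.61 = 79.2887.
Var(X) = E[X²] − (E[X])² = 79.2887 − 48.5948 = 30.6939.

30.694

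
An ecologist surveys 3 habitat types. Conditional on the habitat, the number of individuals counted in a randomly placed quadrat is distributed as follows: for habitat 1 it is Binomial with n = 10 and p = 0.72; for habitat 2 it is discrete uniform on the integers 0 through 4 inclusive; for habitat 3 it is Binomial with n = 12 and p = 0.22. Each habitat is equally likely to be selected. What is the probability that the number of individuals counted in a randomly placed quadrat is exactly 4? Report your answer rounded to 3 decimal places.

0.129

Conditional on each habitat, P(X = 4): 1: 0.0271955; 2: 0.2; 3: 0.158874.
By total probability, P(X = 4) = 0.333333·0.0271955 + 0.333333·0.2 + 0.333333·0.158874 = 0.12869.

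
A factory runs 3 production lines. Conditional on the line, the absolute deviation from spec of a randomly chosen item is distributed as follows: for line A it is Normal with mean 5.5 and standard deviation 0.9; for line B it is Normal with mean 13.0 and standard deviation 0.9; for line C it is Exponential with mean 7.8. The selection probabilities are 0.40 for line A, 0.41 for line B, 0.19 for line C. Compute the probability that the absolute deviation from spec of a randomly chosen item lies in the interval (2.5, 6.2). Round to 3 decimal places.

Conditional on each line, P(2.5 < X < 6.2): A: 0.781221; B: 2.08722e-14; C: 0.274138.
By total probability, P(2.5 < X < 6.2) = 0.4·0.781221 + 0.41·2.08722e-14 + 0.19·0.274138 = 0.364575.

0.365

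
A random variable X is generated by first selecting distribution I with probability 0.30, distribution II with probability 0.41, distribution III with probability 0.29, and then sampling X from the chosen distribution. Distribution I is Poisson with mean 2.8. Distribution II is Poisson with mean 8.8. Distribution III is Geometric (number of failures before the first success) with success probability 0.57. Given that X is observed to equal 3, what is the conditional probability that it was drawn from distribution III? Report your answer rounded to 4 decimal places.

0.1512

Likelihoods P(X=3 | ·): I: 0.222484; II: 0.0171201; III: 0.045319.
Posterior ∝ prior × likelihood. Numerator for III: 0.29·0.045319 = 0.0131425.
Normalizing constant: 0.3·0.222484 + 0.41·0.0171201 + 0.29·0.045319 = 0.0869069.
P(III | observation) = 0.0131425 / 0.0869069 = 0.151225.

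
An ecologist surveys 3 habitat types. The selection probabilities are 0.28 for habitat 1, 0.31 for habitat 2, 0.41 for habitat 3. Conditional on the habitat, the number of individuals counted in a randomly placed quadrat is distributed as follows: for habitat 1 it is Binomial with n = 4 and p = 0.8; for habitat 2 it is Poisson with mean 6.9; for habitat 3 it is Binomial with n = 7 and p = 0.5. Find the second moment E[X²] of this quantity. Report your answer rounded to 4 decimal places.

25.6845

For each component E[X²] = Var + (mean)², giving 1: 10.88; 2: 54.51; 3: 14.
Overall E[X²] = 0.28·10.88 + 0.31·54.51 + 0.41·14 = 25.6845.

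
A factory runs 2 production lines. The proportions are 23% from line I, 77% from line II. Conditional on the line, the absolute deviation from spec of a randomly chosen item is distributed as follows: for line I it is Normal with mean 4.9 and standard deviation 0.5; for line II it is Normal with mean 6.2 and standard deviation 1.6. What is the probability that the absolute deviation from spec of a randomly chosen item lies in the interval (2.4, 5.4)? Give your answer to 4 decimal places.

Conditional on each line, P(2.4 < X < 5.4): I: 0.841344; II: 0.299763.
By total probability, P(2.4 < X < 5.4) = 0.23·0.841344 + 0.77·0.299763 = 0.424327.

0.4243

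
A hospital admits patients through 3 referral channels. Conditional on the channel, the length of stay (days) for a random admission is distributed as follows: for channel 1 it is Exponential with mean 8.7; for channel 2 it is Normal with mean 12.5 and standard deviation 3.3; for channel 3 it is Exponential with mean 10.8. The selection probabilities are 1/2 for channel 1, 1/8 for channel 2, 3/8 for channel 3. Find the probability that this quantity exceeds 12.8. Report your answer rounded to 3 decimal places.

0.287

Conditional on each channel, P(X > 12.8): 1: 0.229635; 2: 0.463782; 3: 0.30569.
By total probability, P(X > 12.8) = 0.5·0.229635 + 0.125·0.463782 + 0.375·0.30569 = 0.287424.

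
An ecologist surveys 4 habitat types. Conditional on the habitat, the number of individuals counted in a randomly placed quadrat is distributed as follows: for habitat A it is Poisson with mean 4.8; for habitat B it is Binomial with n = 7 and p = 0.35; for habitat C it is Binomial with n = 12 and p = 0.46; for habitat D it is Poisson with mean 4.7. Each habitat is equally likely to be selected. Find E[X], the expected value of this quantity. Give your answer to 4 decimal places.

4.3675

Component means — A: 4.8; B: 2.45; C: 5.52; D: 4.7.
E[X] = 0.25·4.8 + 0.25·2.45 + 0.25·5.52 + 0.25·4.7 = 4.3675.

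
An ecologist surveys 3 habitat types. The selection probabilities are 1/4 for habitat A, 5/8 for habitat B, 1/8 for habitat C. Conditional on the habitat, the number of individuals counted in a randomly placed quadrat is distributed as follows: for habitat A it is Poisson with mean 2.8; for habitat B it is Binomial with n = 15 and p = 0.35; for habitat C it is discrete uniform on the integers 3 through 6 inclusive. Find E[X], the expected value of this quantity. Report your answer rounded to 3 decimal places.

4.544

Component means — A: 2.8; B: 5.25; C: 4.5.
E[X] = 0.25·2.8 + 0.625·5.25 + 0.125·4.5 = 4.54375.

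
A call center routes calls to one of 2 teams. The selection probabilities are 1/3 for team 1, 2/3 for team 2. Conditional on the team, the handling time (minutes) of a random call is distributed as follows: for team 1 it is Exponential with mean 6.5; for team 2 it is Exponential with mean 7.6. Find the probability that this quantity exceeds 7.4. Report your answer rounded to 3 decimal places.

0.359

Conditional on each team, P(X > 7.4): 1: 0.320311; 2: 0.377689.
By total probability, P(X > 7.4) = 0.333333·0.320311 + 0.666667·0.377689 = 0.358563.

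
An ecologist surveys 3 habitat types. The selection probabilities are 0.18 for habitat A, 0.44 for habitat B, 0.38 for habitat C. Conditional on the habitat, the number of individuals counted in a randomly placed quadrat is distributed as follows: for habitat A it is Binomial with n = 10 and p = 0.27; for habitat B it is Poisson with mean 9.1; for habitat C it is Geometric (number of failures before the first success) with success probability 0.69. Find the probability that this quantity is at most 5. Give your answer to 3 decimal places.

Conditional on each habitat, P(X ≤ 5): A: 0.971278; B: 0.109751; C: 0.999112.
By total probability, P(X ≤ 5) = 0.18·0.971278 + 0.44·0.109751 + 0.38·0.999112 = 0.602783.

0.603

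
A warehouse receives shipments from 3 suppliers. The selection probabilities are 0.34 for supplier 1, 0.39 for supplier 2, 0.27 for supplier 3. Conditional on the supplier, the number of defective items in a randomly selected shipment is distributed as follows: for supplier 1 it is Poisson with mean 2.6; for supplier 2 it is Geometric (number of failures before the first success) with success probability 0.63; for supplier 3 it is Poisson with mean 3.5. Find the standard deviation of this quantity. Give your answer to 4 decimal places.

1.9229

Per component, 1: μ=2.6, E[X²]=9.36; 2: μ=0.587302, E[X²]=1.27715; 3: μ=3.5, E[X²]=15.75.
E[X] = 0.34·2.6 + 0.39·0.587302 + 0.27·3.5 = 2.05805.
E[X²] = 0.34·9.36 + 0.39·1.27715 + 0.27·15.75 = 7.93299.
Var(X) = E[X²] − (E[X])² = 7.93299 − 4.23556 = 3.69743.
SD(X) = √3.69743 = 1.92287.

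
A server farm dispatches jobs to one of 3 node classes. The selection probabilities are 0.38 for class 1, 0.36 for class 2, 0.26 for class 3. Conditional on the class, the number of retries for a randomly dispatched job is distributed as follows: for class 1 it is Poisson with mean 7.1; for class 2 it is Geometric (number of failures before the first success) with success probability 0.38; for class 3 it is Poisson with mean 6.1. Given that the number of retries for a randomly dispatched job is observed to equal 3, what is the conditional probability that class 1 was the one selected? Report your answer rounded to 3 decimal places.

0.255

Likelihoods P(X=3 | ·): 1: 0.049219; 2: 0.0905646; 3: 0.0848481.
Posterior ∝ prior × likelihood. Numerator for 1: 0.38·0.049219 = 0.0187032.
Normalizing constant: 0.38·0.049219 + 0.36·0.0905646 + 0.26·0.0848481 = 0.073367.
P(1 | observation) = 0.0187032 / 0.073367 = 0.254927.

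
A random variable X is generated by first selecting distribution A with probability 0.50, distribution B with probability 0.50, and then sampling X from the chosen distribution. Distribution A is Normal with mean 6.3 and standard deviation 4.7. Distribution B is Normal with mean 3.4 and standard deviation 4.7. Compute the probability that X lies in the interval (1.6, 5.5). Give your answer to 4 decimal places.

Conditional on each component, P(1.6 < X < 5.5): A: 0.273766; B: 0.321626.
By total probability, P(1.6 < X < 5.5) = 0.5·0.273766 + 0.5·0.321626 = 0.297696.

0.2977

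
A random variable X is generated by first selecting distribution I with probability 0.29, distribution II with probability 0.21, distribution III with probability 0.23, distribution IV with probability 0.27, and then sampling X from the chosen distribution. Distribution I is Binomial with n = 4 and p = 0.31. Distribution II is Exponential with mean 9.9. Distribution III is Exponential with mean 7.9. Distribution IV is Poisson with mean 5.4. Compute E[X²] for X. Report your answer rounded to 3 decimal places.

79.898

For each component E[X²] = Var + (mean)², giving I: 2.3932; II: 196.02; III: 124.82; IV: 34.56.
Overall E[X²] = 0.29·2.3932 + 0.21·196.02 + 0.23·124.82 + 0.27·34.56 = 79.898.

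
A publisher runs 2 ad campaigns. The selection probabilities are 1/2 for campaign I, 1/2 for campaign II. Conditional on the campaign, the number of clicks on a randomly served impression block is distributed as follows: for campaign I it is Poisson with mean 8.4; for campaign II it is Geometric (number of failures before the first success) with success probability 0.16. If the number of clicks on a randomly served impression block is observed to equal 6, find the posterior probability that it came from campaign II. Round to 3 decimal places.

Likelihoods P(X=6 | ·): I: 0.109716; II: 0.0562077.
Posterior ∝ prior × likelihood. Numerator for II: 0.5·0.0562077 = 0.0281038.
Normalizing constant: 0.5·0.109716 + 0.5·0.0562077 = 0.0829618.
P(II | observation) = 0.0281038 / 0.0829618 = 0.338756.

0.339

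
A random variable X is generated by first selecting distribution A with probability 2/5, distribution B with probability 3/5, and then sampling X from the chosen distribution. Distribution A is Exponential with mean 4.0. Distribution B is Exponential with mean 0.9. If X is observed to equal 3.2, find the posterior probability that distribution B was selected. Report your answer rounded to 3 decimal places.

Likelihoods f(3.2 | ·): A: 0.112332; B: 0.0317394.
Posterior ∝ prior × likelihood. Numerator for B: 0.6·0.0317394 = 0.0190437.
Normalizing constant: 0.4·0.112332 + 0.6·0.0317394 = 0.0639766.
P(B | observation) = 0.0190437 / 0.0639766 = 0.297666.

0.298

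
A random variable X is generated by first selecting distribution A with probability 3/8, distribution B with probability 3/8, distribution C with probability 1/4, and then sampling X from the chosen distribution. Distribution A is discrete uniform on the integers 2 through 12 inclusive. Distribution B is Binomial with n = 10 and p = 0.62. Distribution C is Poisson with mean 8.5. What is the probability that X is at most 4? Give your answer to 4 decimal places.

Conditional on each component, P(X ≤ 4): A: 0.272727; B: 0.13476; C: 0.074364.
By total probability, P(X ≤ 4) = 0.375·0.272727 + 0.375·0.13476 + 0.25·0.074364 = 0.171399.

0.1714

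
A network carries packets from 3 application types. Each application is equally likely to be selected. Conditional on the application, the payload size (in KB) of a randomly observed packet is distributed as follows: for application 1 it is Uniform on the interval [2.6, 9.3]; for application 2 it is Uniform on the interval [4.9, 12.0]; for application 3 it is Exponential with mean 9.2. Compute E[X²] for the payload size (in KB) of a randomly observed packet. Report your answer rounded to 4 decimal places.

For each component E[X²] = Var + (mean)², giving 1: 39.1433; 2: 75.6033; 3: 169.28.
Overall E[X²] = 0.333333·39.1433 + 0.333333·75.6033 + 0.333333·169.28 = 94.6756.

94.6756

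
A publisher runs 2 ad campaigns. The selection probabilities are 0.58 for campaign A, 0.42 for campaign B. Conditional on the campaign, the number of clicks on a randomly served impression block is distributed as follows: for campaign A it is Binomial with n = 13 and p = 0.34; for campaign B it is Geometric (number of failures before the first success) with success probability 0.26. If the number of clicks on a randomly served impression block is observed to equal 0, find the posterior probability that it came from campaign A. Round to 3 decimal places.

Likelihoods P(X=0 | ·): A: 0.00450891; B: 0.26.
Posterior ∝ prior × likelihood. Numerator for A: 0.58·0.00450891 = 0.00261517.
Normalizing constant: 0.58·0.00450891 + 0.42·0.26 = 0.111815.
P(A | observation) = 0.00261517 / 0.111815 = 0.0233883.

0.023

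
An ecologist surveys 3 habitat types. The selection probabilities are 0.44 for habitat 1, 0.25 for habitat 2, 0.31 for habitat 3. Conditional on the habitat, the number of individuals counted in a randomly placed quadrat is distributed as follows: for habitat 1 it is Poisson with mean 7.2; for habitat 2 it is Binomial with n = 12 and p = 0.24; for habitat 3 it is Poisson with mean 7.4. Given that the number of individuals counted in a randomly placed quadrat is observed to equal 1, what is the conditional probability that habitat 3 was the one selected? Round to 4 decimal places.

0.0360

Likelihoods P(X=1 | ·): 1: 0.00537542; 2: 0.140716; 3: 0.00452327.
Posterior ∝ prior × likelihood. Numerator for 3: 0.31·0.00452327 = 0.00140221.
Normalizing constant: 0.44·0.00537542 + 0.25·0.140716 + 0.31·0.00452327 = 0.0389463.
P(3 | observation) = 0.00140221 / 0.0389463 = 0.0360038.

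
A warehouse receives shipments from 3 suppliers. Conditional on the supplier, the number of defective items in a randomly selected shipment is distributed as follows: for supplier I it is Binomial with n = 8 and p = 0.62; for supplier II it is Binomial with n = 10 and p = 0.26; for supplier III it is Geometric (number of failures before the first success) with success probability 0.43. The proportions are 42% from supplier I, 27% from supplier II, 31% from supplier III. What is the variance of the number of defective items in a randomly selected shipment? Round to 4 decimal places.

Per component, I: μ=4.96, E[X²]=26.4864; II: μ=2.6, E[X²]=8.684; III: μ=1.32558, E[X²]=4.83991.
E[X] = 0.42·4.96 + 0.27·2.6 + 0.31·1.32558 = 3.19613.
E[X²] = 0.42·26.4864 + 0.27·8.684 + 0.31·4.83991 = 14.9693.
Var(X) = E[X²] − (E[X])² = 14.9693 − 10.2152 = 4.75409.

4.7541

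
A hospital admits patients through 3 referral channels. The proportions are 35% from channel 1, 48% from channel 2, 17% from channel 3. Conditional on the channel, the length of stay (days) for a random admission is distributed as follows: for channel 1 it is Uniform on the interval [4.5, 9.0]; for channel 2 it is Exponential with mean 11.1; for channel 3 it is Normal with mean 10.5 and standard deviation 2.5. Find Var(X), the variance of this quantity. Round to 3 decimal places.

Per component, 1: μ=6.75, E[X²]=47.25; 2: μ=11.1, E[X²]=246.42; 3: μ=10.5, E[X²]=116.5.
E[X] = 0.35·6.75 + 0.48·11.1 + 0.17·10.5 = 9.4755.
E[X²] = 0.35·47.25 + 0.48·246.42 + 0.17·116.5 = 154.624.
Var(X) = E[X²] − (E[X])² = 154.624 − 89.7851 = 64.839.

64.839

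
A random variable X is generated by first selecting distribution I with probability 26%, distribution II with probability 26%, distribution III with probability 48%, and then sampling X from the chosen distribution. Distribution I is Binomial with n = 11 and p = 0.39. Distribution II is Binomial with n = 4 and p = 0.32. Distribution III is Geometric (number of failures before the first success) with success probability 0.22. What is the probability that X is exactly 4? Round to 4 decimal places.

0.1042

Conditional on each component, P(X = 4): I: 0.239928; II: 0.0104858; III: 0.0814331.
By total probability, P(X = 4) = 0.26·0.239928 + 0.26·0.0104858 + 0.48·0.0814331 = 0.104196.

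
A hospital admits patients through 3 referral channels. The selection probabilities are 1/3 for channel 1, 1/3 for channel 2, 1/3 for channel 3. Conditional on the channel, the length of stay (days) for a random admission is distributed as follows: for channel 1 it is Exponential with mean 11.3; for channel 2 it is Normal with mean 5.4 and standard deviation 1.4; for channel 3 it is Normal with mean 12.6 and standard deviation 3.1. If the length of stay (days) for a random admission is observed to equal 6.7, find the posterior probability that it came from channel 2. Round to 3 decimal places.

0.726

Likelihoods f(6.7 | ·): 1: 0.0489125; 2: 0.18516; 3: 0.0210369.
Posterior ∝ prior × likelihood. Numerator for 2: 0.333333·0.18516 = 0.0617201.
Normalizing constant: 0.333333·0.0489125 + 0.333333·0.18516 + 0.333333·0.0210369 = 0.0850366.
P(2 | observation) = 0.0617201 / 0.0850366 = 0.725807.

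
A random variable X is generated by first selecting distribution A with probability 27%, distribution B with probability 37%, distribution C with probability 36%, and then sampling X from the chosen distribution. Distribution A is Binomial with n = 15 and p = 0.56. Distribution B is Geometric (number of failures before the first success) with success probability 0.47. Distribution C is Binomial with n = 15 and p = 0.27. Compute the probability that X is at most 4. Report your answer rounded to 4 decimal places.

0.5831

Conditional on each component, P(X ≤ 4): A: 0.0211247; B: 0.95818; C: 0.618997.
By total probability, P(X ≤ 4) = 0.27·0.0211247 + 0.37·0.95818 + 0.36·0.618997 = 0.583069.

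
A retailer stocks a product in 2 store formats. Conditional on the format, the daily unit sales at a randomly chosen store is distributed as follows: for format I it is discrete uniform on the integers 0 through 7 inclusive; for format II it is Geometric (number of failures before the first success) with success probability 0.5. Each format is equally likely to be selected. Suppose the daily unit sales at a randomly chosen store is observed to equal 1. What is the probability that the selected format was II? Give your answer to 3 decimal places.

0.667

Likelihoods P(X=1 | ·): I: 0.125; II: 0.25.
Posterior ∝ prior × likelihood. Numerator for II: 0.5·0.25 = 0.125.
Normalizing constant: 0.5·0.125 + 0.5·0.25 = 0.1875.
P(II | observation) = 0.125 / 0.1875 = 0.666667.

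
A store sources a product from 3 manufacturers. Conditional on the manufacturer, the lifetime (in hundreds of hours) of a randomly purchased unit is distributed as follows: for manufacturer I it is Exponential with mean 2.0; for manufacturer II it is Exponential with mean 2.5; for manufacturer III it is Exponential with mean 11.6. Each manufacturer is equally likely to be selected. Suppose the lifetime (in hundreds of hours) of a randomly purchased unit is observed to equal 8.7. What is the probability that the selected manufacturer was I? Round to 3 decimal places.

0.108

Likelihoods f(8.7 | ·): I: 0.00645341; II: 0.012323; III: 0.0407213.
Posterior ∝ prior × likelihood. Numerator for I: 0.333333·0.00645341 = 0.00215114.
Normalizing constant: 0.333333·0.00645341 + 0.333333·0.012323 + 0.333333·0.0407213 = 0.0198325.
P(I | observation) = 0.00215114 / 0.0198325 = 0.108465.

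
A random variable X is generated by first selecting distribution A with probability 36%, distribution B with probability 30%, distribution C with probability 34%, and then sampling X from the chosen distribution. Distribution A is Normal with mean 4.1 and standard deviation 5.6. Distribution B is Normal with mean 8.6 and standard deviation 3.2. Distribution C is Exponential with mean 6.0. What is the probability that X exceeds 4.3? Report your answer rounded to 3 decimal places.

0.614

Conditional on each component, P(X > 4.3): A: 0.485755; B: 0.910485; C: 0.488377.
By total probability, P(X > 4.3) = 0.36·0.485755 + 0.3·0.910485 + 0.34·0.488377 = 0.614066.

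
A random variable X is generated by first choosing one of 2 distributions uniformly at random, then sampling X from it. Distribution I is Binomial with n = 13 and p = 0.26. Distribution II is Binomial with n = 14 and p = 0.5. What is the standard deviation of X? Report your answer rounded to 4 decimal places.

2.5053

Per component, I: μ=3.38, E[X²]=13.9256; II: μ=7, E[X²]=52.5.
E[X] = 0.5·3.38 + 0.5·7 = 5.19.
E[X²] = 0.5·13.9256 + 0.5·52.5 = 33.2128.
Var(X) = E[X²] − (E[X])² = 33.2128 − 26.9361 = 6.2767.
SD(X) = √6.2767 = 2.50533.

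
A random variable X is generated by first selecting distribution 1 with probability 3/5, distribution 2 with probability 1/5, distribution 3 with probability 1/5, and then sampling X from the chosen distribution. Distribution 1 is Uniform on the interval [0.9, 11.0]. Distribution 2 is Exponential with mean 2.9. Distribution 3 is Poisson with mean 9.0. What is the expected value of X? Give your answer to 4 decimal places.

5.9500

Component means — 1: 5.95; 2: 2.9; 3: 9.
E[X] = 0.6·5.95 + 0.2·2.9 + 0.2·9 = 5.95.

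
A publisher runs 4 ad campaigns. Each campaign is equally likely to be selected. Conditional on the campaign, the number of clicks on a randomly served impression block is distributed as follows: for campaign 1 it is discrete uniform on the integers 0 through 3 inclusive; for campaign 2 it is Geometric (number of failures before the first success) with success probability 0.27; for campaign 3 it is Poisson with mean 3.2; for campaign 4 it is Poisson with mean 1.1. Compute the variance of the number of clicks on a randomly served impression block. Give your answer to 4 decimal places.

4.6239

Per component, 1: μ=1.5, E[X²]=3.5; 2: μ=2.7037, E[X²]=17.3237; 3: μ=3.2, E[X²]=13.44; 4: μ=1.1, E[X²]=2.31.
E[X] = 0.25·1.5 + 0.25·2.7037 + 0.25·3.2 + 0.25·1.1 = 2.12593.
E[X²] = 0.25·3.5 + 0.25·17.3237 + 0.25·13.44 + 0.25·2.31 = 9.14343.
Var(X) = E[X²] − (E[X])² = 9.14343 − 4.51956 = 4.62387.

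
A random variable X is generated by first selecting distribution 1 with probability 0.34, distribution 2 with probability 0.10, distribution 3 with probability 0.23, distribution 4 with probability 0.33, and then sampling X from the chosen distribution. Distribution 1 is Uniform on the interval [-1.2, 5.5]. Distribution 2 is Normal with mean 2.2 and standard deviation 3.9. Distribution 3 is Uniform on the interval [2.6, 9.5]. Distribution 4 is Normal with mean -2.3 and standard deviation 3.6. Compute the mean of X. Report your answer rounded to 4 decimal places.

Component means — 1: 2.15; 2: 2.2; 3: 6.05; 4: -2.3.
E[X] = 0.34·2.15 + 0.1·2.2 + 0.23·6.05 + 0.33·-2.3 = 1.5835.

1.5835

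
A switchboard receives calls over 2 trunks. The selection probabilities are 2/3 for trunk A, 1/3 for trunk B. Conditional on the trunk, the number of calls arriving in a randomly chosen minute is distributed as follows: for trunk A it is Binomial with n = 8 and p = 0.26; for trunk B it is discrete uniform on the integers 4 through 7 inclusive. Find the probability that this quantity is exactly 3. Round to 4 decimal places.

0.1456

Conditional on each trunk, P(X = 3): A: 0.218407; B: 0.
By total probability, P(X = 3) = 0.666667·0.218407 + 0.333333·0 = 0.145605.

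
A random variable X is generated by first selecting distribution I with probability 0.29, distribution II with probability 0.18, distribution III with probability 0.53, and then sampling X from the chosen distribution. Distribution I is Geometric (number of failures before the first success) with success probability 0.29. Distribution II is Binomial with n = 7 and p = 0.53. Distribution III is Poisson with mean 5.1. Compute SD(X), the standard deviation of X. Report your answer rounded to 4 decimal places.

Per component, I: μ=2.44828, E[X²]=14.4364; II: μ=3.71, E[X²]=15.5078; III: μ=5.1, E[X²]=31.11.
E[X] = 0.29·2.44828 + 0.18·3.71 + 0.53·5.1 = 4.0808.
E[X²] = 0.29·14.4364 + 0.18·15.5078 + 0.53·31.11 = 23.4663.
Var(X) = E[X²] − (E[X])² = 23.4663 − 16.6529 = 6.81333.
SD(X) = √6.81333 = 2.61024.

2.6102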